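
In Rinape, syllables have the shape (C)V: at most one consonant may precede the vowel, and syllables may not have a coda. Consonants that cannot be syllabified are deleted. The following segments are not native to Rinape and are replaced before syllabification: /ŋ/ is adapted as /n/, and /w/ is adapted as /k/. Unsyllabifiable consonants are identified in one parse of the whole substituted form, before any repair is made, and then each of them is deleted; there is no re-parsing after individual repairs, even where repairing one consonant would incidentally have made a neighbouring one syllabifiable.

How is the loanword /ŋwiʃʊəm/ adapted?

Substitution: /ŋ/ → /n/, /w/ → /k/, giving /nkiʃʊəm/.
Under (C)V, the unsyllabifiable consonants are /n/, /m/ (no codas are permitted; onsets are limited to one consonant).
Each unlicensed consonant is deleted: /n/, /m/.

kiʃʊə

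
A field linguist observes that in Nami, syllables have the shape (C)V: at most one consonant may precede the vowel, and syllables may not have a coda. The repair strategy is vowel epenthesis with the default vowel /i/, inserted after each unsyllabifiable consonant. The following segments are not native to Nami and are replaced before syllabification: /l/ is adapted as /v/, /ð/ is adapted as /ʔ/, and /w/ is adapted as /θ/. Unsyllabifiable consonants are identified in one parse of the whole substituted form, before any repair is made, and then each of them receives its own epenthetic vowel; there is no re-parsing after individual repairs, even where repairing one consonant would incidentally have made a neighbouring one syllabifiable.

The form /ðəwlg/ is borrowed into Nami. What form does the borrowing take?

Substitution: /ð/ → /ʔ/, /w/ → /θ/, /l/ → /v/, giving /ʔəθvg/.
Syllabifying with onset maximization leaves /θ/, /v/, /g/ stranded (no codas are permitted; onsets are limited to one consonant).
Inserting the epenthetic vowel yields /θ/ → /θi/, /v/ → /vi/, /g/ → /gi/.

ʔəθivigi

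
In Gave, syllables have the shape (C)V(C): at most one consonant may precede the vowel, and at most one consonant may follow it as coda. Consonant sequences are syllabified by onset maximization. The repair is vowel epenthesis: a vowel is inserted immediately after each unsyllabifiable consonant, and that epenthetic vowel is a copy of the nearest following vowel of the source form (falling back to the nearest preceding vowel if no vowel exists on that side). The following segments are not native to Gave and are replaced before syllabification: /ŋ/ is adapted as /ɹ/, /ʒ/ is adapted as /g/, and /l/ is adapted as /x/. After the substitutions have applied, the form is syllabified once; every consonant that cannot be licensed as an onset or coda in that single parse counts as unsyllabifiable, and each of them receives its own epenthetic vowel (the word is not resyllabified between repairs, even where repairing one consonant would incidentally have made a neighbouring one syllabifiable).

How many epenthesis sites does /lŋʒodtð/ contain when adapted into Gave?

After substitution the input is /xɹgodtð/.
The unsyllabifiable consonants are /x/, /ɹ/, /t/, /ð/; each receives one epenthetic vowel.

4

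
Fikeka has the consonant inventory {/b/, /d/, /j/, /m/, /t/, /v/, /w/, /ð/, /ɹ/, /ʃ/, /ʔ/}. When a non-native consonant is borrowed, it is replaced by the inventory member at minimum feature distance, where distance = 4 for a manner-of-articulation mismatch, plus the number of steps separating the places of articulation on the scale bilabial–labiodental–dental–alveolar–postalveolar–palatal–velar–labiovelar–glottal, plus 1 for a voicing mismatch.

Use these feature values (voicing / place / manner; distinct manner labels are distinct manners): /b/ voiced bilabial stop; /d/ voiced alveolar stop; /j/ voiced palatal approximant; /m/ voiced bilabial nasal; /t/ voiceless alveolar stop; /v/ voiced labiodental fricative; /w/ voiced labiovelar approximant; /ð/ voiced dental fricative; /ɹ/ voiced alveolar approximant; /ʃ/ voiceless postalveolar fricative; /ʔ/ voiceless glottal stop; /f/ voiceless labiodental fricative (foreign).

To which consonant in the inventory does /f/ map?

/v/ is closest: same manner (fricative), place distance 0 (labiodental→labiodental), voicing differs (+1); total 1. Next closest is /ð/ at distance 2.

v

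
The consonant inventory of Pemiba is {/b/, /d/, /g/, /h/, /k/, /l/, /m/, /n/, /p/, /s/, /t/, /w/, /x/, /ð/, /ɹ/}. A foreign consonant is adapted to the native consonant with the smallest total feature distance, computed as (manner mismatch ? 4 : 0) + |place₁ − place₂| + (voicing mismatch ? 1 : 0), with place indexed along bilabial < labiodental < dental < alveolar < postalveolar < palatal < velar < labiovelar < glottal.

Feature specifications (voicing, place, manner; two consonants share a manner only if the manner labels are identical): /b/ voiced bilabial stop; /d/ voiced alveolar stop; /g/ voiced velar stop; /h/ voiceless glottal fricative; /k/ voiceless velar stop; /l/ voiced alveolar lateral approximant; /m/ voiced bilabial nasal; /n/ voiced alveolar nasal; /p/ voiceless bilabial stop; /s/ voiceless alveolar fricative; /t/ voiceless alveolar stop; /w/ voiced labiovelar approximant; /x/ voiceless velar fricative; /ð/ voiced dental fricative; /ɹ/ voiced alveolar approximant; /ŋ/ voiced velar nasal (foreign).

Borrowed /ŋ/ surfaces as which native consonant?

/n/ is closest: same manner (nasal), place distance 3 (velar→alveolar), same voicing; total 3. Next closest is /g/ at distance 4.

n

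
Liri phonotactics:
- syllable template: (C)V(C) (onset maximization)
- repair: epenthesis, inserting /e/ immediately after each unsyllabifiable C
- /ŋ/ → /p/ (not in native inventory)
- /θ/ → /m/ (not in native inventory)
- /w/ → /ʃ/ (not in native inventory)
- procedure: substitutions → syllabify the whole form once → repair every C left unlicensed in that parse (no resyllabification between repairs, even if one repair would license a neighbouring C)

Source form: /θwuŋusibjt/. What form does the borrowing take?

meʃupusibjete

Substitution: /θ/ → /m/, /w/ → /ʃ/, /ŋ/ → /p/, giving /mʃupusibjt/.
Under (C)V(C), the unsyllabifiable consonants are /m/, /j/, /t/ (at most one coda consonant is licensed; onsets are limited to one consonant).
Each unlicensed consonant becomes the onset of a new syllable: /m/ → /me/, /j/ → /je/, /t/ → /te/.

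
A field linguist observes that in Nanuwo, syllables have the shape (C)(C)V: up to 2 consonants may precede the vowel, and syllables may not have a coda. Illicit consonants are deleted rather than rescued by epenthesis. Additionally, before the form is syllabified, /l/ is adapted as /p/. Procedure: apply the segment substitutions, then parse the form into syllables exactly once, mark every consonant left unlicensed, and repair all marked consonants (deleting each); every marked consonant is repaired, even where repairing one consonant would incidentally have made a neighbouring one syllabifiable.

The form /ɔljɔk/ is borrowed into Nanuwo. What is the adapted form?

Substitution: /l/ → /p/, giving /ɔpjɔk/.
The consonants /k/ cannot be parsed into a legal (C)(C)V syllable (no codas are permitted; onsets may contain at most 2 consonants).
Deletion applies to /k/.

ɔpjɔ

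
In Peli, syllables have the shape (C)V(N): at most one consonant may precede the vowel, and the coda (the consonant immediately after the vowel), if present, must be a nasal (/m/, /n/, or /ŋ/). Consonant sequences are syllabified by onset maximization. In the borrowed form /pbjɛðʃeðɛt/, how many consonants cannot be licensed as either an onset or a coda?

The consonants /p/, /b/, /ð/, /t/ cannot be parsed into a legal (C)V(N) syllable (only a nasal (/m/, /n/, or /ŋ/) is licensed in coda position; onsets are limited to one consonant).

4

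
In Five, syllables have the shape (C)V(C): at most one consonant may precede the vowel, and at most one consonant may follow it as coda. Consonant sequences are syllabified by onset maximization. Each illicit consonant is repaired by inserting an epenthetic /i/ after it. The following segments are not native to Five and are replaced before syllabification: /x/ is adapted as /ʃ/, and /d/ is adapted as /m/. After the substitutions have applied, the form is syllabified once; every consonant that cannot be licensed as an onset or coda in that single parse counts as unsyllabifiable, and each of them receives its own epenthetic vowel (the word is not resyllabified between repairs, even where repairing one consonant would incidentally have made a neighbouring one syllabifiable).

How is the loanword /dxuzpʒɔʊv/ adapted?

Substitution: /d/ → /m/, /x/ → /ʃ/, giving /mʃuzpʒɔʊv/.
The consonants /m/, /p/ cannot be parsed into a legal (C)V(C) syllable (at most one coda consonant is licensed; onsets are limited to one consonant).
Inserting the epenthetic vowel yields /m/ → /mi/, /p/ → /pi/.

miʃuzpiʒɔʊv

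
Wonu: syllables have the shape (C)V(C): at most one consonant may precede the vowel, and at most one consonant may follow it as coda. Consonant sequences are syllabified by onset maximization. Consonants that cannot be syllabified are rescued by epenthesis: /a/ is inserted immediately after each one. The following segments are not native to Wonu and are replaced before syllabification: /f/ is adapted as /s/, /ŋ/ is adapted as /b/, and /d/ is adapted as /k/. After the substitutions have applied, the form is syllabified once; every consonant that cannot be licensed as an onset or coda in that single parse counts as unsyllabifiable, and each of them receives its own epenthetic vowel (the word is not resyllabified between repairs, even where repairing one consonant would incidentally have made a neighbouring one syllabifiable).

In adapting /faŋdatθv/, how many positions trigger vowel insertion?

2

After substitution the input is /sabkatθv/.
The unsyllabifiable consonants are /θ/, /v/; each receives one epenthetic vowel.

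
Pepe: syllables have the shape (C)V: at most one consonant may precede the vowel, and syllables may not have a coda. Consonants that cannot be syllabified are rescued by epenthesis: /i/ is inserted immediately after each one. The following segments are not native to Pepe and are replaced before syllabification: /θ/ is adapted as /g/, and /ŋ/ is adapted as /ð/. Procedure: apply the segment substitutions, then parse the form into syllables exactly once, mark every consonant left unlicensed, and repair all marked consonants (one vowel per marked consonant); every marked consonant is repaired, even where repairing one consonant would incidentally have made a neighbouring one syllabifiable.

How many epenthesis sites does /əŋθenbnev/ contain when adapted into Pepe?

4

After substitution the input is /əðgenbnev/.
The unsyllabifiable consonants are /ð/, /n/, /b/, /v/; each receives one epenthetic vowel.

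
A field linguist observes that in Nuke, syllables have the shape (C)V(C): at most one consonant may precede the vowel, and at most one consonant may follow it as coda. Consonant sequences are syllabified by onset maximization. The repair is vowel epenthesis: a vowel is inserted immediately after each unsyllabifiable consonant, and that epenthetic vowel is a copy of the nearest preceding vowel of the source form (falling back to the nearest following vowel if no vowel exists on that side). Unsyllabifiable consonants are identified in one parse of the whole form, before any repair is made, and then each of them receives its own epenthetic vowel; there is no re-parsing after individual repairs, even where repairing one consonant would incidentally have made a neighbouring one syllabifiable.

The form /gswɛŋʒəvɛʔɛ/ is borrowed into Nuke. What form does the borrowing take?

Syllabifying with onset maximization leaves /g/, /s/ stranded (at most one coda consonant is licensed; onsets are limited to one consonant).
Each unlicensed consonant becomes the onset of a new syllable: /g/ → /gɛ/, /s/ → /sɛ/.

gɛsɛwɛŋʒəvɛʔɛ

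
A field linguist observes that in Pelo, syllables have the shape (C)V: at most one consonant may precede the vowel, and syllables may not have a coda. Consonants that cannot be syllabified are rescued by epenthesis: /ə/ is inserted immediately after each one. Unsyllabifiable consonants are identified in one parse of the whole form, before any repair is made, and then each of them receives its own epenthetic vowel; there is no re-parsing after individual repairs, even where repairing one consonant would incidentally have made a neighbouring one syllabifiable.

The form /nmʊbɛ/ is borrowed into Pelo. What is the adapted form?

nəmʊbɛ

Syllabifying with onset maximization leaves /n/ stranded (no codas are permitted; onsets are limited to one consonant).
Epenthesis after each stranded consonant: /n/ → /nə/.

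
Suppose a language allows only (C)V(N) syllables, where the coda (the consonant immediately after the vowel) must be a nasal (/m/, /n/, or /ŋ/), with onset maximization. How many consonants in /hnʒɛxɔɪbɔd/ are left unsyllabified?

Syllabifying with onset maximization leaves /h/, /n/, /d/ stranded (only a nasal (/m/, /n/, or /ŋ/) is licensed in coda position; onsets are limited to one consonant).

3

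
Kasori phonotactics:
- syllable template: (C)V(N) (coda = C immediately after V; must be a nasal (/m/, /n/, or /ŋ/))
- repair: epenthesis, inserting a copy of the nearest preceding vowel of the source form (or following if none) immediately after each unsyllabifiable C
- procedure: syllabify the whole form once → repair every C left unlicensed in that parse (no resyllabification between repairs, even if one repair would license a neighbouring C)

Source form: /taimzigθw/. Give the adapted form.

taimzigiθiwi

Under (C)V(N), the unsyllabifiable consonants are /g/, /θ/, /w/ (only a nasal (/m/, /n/, or /ŋ/) is licensed in coda position; onsets are limited to one consonant).
Each unlicensed consonant becomes the onset of a new syllable: /g/ → /gi/, /θ/ → /θi/, /w/ → /wi/.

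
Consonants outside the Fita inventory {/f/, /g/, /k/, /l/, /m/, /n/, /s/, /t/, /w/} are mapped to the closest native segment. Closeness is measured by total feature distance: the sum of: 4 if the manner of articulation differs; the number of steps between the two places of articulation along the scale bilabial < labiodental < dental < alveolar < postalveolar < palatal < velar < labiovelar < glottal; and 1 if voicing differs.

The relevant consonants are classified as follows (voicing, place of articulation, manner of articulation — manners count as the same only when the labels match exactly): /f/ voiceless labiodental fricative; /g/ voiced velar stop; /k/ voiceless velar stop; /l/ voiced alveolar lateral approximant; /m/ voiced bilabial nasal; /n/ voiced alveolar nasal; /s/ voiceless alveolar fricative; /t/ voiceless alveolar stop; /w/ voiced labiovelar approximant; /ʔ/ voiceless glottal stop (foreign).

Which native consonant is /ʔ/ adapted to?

k

/k/ is closest: same manner (stop), place distance 2 (glottal→velar), same voicing; total 2. Next closest is /g/ at distance 3.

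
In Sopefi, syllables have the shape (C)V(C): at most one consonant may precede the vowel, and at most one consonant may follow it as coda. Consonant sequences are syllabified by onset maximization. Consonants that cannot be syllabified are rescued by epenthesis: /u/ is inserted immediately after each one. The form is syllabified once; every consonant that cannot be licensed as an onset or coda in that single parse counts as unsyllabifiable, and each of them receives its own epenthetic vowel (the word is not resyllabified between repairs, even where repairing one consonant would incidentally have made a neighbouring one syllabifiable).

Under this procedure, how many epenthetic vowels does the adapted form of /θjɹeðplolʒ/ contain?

The unsyllabifiable consonants are /θ/, /j/, /p/, /ʒ/; each receives one epenthetic vowel.

4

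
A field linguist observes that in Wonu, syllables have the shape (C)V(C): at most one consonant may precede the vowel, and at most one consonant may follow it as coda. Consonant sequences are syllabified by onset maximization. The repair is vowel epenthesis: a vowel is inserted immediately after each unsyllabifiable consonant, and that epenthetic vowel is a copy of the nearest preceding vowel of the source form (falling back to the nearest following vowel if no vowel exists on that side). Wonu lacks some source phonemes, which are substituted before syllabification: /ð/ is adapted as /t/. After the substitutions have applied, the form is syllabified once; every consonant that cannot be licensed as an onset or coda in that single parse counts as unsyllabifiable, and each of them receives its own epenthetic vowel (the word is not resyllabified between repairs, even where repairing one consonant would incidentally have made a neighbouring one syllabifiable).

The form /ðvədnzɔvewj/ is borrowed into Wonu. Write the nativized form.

təvədnəzɔvewje

Substitution: /ð/ → /t/, giving /tvədnzɔvewj/.
Syllabifying with onset maximization leaves /t/, /n/, /j/ stranded (at most one coda consonant is licensed; onsets are limited to one consonant).
Each unlicensed consonant becomes the onset of a new syllable: /t/ → /tə/, /n/ → /nə/, /j/ → /je/.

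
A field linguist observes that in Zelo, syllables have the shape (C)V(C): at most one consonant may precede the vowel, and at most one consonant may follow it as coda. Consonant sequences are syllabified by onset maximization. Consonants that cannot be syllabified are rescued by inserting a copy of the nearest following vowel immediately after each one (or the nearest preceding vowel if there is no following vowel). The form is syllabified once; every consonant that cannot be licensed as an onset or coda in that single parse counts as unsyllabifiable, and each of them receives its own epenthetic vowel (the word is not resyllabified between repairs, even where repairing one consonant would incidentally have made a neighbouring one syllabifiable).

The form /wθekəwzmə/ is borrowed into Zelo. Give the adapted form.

weθekəwzəmə

Under (C)V(C), the unsyllabifiable consonants are /w/, /z/ (at most one coda consonant is licensed; onsets are limited to one consonant).
Inserting the epenthetic vowel yields /w/ → /we/, /z/ → /zə/.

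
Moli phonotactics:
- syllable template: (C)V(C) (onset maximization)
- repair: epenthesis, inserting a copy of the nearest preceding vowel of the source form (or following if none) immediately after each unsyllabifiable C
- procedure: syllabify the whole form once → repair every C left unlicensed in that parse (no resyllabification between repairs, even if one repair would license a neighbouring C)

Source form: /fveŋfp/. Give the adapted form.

feveŋfepe

The consonants /f/, /f/, /p/ cannot be parsed into a legal (C)V(C) syllable (at most one coda consonant is licensed; onsets are limited to one consonant).
Each unlicensed consonant becomes the onset of a new syllable: /f/ → /fe/, /f/ → /fe/, /p/ → /pe/.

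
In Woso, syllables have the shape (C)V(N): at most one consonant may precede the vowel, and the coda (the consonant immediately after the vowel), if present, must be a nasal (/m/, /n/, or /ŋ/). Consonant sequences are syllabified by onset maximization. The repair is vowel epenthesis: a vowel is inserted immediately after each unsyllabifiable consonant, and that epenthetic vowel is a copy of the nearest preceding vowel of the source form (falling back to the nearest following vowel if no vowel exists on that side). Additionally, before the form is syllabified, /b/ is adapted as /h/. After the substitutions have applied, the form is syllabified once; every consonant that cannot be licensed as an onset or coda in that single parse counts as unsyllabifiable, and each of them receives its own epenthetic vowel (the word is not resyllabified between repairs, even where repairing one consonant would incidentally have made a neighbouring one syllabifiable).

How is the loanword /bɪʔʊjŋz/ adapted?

hɪʔʊjʊŋʊzʊ

Substitution: /b/ → /h/, giving /hɪʔʊjŋz/.
Under (C)V(N), the unsyllabifiable consonants are /j/, /ŋ/, /z/ (only a nasal (/m/, /n/, or /ŋ/) is licensed in coda position; onsets are limited to one consonant).
Each unlicensed consonant becomes the onset of a new syllable: /j/ → /jʊ/, /ŋ/ → /ŋʊ/, /z/ → /zʊ/.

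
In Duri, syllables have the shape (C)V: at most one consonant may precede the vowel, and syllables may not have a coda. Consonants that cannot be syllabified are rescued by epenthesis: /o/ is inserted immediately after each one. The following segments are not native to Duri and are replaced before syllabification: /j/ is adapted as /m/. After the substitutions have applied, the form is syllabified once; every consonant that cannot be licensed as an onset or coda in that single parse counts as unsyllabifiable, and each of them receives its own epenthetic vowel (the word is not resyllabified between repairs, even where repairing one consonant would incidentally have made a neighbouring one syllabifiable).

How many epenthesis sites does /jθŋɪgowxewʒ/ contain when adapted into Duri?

5

After substitution the input is /mθŋɪgowxewʒ/.
The unsyllabifiable consonants are /m/, /θ/, /w/, /w/, /ʒ/; each receives one epenthetic vowel.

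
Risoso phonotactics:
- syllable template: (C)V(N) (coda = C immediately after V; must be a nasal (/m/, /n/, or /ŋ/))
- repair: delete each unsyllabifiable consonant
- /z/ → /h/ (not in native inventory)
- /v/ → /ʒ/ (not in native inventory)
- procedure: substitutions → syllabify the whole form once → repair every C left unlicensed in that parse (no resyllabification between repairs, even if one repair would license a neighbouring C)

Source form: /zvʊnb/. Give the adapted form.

Substitution: /z/ → /h/, /v/ → /ʒ/, giving /hʒʊnb/.
Under (C)V(N), the unsyllabifiable consonants are /h/, /b/ (only a nasal (/m/, /n/, or /ŋ/) is licensed in coda position; onsets are limited to one consonant).
Each unlicensed consonant is deleted: /h/, /b/.

ʒʊn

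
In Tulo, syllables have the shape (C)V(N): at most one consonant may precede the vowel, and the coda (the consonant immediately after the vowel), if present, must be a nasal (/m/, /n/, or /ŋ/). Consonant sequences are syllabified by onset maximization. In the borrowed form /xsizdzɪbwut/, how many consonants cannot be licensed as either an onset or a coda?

Syllabifying with onset maximization leaves /x/, /z/, /d/, /b/, /t/ stranded (only a nasal (/m/, /n/, or /ŋ/) is licensed in coda position; onsets are limited to one consonant).

5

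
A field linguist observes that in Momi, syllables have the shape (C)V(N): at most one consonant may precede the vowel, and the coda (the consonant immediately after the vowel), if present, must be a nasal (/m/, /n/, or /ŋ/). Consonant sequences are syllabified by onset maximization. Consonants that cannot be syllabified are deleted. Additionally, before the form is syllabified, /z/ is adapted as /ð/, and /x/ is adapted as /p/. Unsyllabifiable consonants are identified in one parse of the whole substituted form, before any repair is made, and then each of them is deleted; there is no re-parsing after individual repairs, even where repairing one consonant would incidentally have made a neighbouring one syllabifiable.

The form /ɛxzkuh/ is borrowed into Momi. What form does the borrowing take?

Substitution: /x/ → /p/, /z/ → /ð/, giving /ɛpðkuh/.
Under (C)V(N), the unsyllabifiable consonants are /p/, /ð/, /h/ (only a nasal (/m/, /n/, or /ŋ/) is licensed in coda position; onsets are limited to one consonant).
Deletion applies to /p/, /ð/, /h/.

ɛku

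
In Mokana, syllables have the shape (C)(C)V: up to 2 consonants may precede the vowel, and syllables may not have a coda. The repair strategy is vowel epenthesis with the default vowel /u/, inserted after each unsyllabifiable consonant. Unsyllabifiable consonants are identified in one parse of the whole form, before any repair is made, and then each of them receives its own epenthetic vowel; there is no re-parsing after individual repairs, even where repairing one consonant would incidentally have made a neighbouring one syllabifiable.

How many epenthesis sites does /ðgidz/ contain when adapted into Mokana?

2

The unsyllabifiable consonants are /d/, /z/; each receives one epenthetic vowel.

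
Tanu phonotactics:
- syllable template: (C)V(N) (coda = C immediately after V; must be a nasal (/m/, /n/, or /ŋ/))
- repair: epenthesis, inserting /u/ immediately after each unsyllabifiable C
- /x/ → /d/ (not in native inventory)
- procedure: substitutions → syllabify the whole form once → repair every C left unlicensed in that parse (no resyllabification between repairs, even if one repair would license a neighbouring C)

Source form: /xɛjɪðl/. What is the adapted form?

Substitution: /x/ → /d/, giving /dɛjɪðl/.
Syllabifying with onset maximization leaves /ð/, /l/ stranded (only a nasal (/m/, /n/, or /ŋ/) is licensed in coda position; onsets are limited to one consonant).
Inserting the epenthetic vowel yields /ð/ → /ðu/, /l/ → /lu/.

dɛjɪðulu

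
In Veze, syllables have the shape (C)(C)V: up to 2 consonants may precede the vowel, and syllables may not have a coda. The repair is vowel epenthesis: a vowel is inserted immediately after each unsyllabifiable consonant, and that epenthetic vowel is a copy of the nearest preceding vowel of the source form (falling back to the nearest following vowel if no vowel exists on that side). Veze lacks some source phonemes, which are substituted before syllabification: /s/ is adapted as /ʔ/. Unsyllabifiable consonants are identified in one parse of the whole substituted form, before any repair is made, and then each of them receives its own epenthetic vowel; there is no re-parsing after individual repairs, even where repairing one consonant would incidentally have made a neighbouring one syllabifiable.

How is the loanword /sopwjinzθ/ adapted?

ʔopowjiniziθi

Substitution: /s/ → /ʔ/, giving /ʔopwjinzθ/.
The consonants /p/, /n/, /z/, /θ/ cannot be parsed into a legal (C)(C)V syllable (no codas are permitted; onsets may contain at most 2 consonants).
Each unlicensed consonant becomes the onset of a new syllable: /p/ → /po/, /n/ → /ni/, /z/ → /zi/, /θ/ → /θi/.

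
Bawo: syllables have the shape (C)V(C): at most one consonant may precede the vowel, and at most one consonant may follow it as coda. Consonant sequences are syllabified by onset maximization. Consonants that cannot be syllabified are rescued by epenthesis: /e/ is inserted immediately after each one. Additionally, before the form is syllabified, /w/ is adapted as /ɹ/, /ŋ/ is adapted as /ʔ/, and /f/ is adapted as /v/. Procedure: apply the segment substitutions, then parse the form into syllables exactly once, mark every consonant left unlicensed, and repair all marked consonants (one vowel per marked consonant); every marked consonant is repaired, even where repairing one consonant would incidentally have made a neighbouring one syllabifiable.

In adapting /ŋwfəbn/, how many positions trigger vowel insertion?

After substitution the input is /ʔɹvəbn/.
The unsyllabifiable consonants are /ʔ/, /ɹ/, /n/; each receives one epenthetic vowel.

3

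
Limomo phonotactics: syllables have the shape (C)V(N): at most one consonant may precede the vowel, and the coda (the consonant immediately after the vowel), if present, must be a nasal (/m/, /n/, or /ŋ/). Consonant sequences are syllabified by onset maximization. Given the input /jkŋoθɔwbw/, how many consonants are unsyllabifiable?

Under (C)V(N), the unsyllabifiable consonants are /j/, /k/, /w/, /b/, /w/ (only a nasal (/m/, /n/, or /ŋ/) is licensed in coda position; onsets are limited to one consonant).

5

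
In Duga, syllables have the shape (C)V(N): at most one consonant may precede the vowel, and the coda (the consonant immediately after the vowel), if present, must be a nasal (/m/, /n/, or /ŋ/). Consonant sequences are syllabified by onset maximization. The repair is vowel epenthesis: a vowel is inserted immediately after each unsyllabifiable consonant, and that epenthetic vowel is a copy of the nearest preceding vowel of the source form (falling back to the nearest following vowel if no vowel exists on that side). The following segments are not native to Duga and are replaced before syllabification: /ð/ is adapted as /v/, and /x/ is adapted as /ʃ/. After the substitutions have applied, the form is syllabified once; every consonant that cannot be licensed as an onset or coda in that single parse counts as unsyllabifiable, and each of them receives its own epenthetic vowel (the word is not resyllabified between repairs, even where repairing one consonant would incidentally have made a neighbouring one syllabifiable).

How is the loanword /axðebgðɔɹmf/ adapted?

Substitution: /x/ → /ʃ/, /ð/ → /v/, giving /aʃvebgvɔɹmf/.
The consonants /ʃ/, /b/, /g/, /ɹ/, /m/, /f/ cannot be parsed into a legal (C)V(N) syllable (only a nasal (/m/, /n/, or /ŋ/) is licensed in coda position; onsets are limited to one consonant).
Epenthesis after each stranded consonant: /ʃ/ → /ʃa/, /b/ → /be/, /g/ → /ge/, /ɹ/ → /ɹɔ/, /m/ → /mɔ/, /f/ → /fɔ/.

aʃavebegevɔɹɔmɔfɔ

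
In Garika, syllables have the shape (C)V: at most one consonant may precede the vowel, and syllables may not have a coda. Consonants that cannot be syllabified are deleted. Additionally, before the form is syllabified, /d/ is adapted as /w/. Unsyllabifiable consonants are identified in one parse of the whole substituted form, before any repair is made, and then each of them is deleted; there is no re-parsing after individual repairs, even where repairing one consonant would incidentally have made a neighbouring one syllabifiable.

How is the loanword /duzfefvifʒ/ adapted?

Substitution: /d/ → /w/, giving /wuzfefvifʒ/.
Under (C)V, the unsyllabifiable consonants are /z/, /f/, /f/, /ʒ/ (no codas are permitted; onsets are limited to one consonant).
Deletion applies to /z/, /f/, /f/, /ʒ/.

wufevi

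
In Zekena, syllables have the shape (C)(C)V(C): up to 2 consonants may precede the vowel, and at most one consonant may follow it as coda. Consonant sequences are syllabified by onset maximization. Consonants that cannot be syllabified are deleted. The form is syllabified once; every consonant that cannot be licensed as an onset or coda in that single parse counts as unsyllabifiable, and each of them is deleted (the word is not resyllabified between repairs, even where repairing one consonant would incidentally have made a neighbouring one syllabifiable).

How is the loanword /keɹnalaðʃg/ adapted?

keɹnalað

Under (C)(C)V(C), the unsyllabifiable consonants are /ʃ/, /g/ (at most one coda consonant is licensed; onsets may contain at most 2 consonants).
Deleting the stranded consonants removes /ʃ/, /g/.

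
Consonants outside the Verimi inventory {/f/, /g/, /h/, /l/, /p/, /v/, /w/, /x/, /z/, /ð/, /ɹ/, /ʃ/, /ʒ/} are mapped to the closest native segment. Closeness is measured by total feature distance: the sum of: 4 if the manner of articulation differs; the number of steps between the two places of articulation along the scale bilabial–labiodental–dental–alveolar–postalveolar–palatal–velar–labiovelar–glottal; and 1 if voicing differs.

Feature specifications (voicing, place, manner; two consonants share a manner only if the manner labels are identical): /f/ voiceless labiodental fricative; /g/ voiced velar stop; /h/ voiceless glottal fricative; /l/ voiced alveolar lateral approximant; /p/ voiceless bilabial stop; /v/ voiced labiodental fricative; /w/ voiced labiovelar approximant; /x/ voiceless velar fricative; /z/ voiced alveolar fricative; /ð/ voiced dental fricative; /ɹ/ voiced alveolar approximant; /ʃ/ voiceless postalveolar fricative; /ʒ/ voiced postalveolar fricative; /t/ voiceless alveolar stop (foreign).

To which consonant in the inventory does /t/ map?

/p/ is closest: same manner (stop), place distance 3 (alveolar→bilabial), same voicing; total 3. Next closest is /g/ at distance 4.

p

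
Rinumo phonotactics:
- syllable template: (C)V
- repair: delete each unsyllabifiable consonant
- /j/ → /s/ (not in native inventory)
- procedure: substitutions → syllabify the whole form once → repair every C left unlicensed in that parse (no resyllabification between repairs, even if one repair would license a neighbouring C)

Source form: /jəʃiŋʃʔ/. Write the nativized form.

Substitution: /j/ → /s/, giving /səʃiŋʃʔ/.
Under (C)V, the unsyllabifiable consonants are /ŋ/, /ʃ/, /ʔ/ (no codas are permitted; onsets are limited to one consonant).
Deletion applies to /ŋ/, /ʃ/, /ʔ/.

səʃi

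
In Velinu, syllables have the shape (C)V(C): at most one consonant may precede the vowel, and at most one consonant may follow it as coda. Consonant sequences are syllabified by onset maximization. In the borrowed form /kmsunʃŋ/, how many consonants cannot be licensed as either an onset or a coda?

4

The consonants /k/, /m/, /ʃ/, /ŋ/ cannot be parsed into a legal (C)V(C) syllable (at most one coda consonant is licensed; onsets are limited to one consonant).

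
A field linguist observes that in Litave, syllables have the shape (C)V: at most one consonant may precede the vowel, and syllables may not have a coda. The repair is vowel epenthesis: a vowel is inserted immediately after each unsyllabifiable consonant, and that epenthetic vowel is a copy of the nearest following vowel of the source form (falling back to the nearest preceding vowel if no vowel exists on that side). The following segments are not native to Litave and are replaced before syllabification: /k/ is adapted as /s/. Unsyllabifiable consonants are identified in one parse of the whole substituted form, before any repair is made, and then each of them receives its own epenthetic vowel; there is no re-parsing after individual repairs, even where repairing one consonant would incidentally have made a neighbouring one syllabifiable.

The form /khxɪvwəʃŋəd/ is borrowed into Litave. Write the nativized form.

sɪhɪxɪvəwəʃəŋədə

Substitution: /k/ → /s/, giving /shxɪvwəʃŋəd/.
The consonants /s/, /h/, /v/, /ʃ/, /d/ cannot be parsed into a legal (C)V syllable (no codas are permitted; onsets are limited to one consonant).
Inserting the epenthetic vowel yields /s/ → /sɪ/, /h/ → /hɪ/, /v/ → /və/, /ʃ/ → /ʃə/, /d/ → /də/.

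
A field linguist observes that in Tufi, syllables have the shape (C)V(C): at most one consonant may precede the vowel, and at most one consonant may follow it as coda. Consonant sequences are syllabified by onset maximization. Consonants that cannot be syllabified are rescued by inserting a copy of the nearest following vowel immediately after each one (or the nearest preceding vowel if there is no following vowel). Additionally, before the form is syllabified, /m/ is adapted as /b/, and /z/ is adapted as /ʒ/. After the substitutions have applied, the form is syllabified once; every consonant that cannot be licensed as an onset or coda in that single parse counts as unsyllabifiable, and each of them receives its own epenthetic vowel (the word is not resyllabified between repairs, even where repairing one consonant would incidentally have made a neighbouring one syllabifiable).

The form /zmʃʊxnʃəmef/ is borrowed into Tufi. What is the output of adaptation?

Substitution: /z/ → /ʒ/, /m/ → /b/, giving /ʒbʃʊxnʃəbef/.
The consonants /ʒ/, /b/, /n/ cannot be parsed into a legal (C)V(C) syllable (at most one coda consonant is licensed; onsets are limited to one consonant).
Epenthesis after each stranded consonant: /ʒ/ → /ʒʊ/, /b/ → /bʊ/, /n/ → /nə/.

ʒʊbʊʃʊxnəʃəbef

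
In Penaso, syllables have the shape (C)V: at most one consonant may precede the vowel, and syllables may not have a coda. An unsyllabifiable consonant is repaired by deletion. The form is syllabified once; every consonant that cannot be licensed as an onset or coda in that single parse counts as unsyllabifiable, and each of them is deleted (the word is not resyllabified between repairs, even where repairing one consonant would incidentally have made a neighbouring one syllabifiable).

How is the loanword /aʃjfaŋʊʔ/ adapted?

afaŋʊ

Syllabifying with onset maximization leaves /ʃ/, /j/, /ʔ/ stranded (no codas are permitted; onsets are limited to one consonant).
Each unlicensed consonant is deleted: /ʃ/, /j/, /ʔ/.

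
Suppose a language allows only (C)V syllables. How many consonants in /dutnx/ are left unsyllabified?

3

Under (C)V, the unsyllabifiable consonants are /t/, /n/, /x/ (no codas are permitted; onsets are limited to one consonant).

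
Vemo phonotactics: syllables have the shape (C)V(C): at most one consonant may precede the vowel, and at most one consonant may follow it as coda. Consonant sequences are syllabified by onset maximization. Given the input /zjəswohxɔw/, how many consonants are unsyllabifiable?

The consonants /z/ cannot be parsed into a legal (C)V(C) syllable (at most one coda consonant is licensed; onsets are limited to one consonant).

1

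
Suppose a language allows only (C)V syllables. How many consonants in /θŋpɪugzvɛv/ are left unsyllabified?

5

The consonants /θ/, /ŋ/, /g/, /z/, /v/ cannot be parsed into a legal (C)V syllable (no codas are permitted; onsets are limited to one consonant).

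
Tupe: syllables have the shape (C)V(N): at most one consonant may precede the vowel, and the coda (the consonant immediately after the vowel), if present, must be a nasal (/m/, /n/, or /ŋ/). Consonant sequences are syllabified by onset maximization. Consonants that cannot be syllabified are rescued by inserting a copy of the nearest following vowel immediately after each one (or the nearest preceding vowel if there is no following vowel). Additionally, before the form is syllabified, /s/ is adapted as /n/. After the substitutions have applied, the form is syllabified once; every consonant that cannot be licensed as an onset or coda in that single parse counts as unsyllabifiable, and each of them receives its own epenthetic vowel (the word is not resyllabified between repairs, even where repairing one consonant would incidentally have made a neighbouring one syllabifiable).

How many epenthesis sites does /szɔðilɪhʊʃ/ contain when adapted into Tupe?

After substitution the input is /nzɔðilɪhʊʃ/.
The unsyllabifiable consonants are /n/, /ʃ/; each receives one epenthetic vowel.

2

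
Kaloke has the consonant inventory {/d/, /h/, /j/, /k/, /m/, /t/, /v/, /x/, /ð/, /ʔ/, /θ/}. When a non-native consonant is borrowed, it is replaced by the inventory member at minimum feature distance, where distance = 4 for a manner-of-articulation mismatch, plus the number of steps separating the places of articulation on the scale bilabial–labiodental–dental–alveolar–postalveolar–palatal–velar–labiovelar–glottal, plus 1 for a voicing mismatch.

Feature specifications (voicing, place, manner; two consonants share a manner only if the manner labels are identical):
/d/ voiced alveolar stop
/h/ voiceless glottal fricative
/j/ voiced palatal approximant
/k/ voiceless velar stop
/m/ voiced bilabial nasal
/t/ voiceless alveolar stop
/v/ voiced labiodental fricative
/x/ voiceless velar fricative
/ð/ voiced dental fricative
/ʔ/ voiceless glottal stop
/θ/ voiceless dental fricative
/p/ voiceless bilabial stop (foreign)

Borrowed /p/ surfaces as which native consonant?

/t/ is closest: same manner (stop), place distance 3 (bilabial→alveolar), same voicing; total 3. Next closest is /d/ at distance 4.

t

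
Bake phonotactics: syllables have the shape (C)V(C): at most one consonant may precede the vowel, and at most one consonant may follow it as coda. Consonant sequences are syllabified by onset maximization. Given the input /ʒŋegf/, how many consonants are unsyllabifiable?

2

Under (C)V(C), the unsyllabifiable consonants are /ʒ/, /f/ (at most one coda consonant is licensed; onsets are limited to one consonant).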